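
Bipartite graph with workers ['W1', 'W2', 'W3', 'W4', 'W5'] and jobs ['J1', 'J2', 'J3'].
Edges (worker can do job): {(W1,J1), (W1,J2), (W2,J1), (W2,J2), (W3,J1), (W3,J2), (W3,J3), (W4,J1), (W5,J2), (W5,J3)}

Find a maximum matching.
Matching: {(W1,J2), (W3,J1), (W5,J3)}

Maximum matching (size 3):
  W1 → J2
  W3 → J1
  W5 → J3

Each worker is assigned to at most one job, and each job to at most one worker.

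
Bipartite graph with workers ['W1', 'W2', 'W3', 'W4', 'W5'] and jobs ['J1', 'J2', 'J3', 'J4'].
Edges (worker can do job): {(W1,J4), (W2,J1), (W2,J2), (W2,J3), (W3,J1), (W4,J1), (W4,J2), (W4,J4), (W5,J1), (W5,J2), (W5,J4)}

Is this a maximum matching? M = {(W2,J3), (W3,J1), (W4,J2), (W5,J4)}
Yes, size 4 is maximum

Proposed matching has size 4.
Maximum matching size for this graph: 4.

This is a maximum matching.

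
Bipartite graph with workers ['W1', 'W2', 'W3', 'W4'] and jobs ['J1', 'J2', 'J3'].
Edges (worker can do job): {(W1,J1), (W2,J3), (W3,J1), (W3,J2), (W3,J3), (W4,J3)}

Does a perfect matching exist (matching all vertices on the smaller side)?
Yes, perfect matching exists (size 3)

Perfect matching: {(W1,J1), (W3,J2), (W4,J3)}
All 3 vertices on the smaller side are matched.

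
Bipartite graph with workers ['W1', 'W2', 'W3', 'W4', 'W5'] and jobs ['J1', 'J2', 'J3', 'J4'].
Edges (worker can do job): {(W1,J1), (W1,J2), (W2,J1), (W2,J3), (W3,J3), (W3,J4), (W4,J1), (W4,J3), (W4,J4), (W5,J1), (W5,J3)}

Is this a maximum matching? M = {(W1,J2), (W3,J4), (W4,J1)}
No, size 3 is not maximum

Proposed matching has size 3.
Maximum matching size for this graph: 4.

This is NOT maximum - can be improved to size 4.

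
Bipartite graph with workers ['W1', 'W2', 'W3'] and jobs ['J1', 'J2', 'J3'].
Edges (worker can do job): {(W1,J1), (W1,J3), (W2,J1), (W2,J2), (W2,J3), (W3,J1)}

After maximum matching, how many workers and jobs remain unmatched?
Unmatched: 0 workers, 0 jobs

Maximum matching size: 3
Workers: 3 total, 3 matched, 0 unmatched
Jobs: 3 total, 3 matched, 0 unmatched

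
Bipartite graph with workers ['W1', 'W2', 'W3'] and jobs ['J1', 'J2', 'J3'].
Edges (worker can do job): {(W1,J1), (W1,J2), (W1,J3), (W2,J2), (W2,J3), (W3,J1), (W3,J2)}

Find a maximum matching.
Matching: {(W1,J3), (W2,J2), (W3,J1)}

Maximum matching (size 3):
  W1 → J3
  W2 → J2
  W3 → J1

Each worker is assigned to at most one job, and each job to at most one worker.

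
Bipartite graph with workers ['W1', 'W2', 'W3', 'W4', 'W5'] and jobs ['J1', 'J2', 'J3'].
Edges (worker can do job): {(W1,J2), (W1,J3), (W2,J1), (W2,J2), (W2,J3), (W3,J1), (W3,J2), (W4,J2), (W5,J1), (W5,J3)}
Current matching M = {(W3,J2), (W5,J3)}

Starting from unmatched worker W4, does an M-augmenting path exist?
Yes: W4 → J2 → W3 → J1

An M-augmenting path alternates non-matching / matching edges, starting and ending at unmatched vertices.
Path: W4 → J2 → W3 → J1
(J1 is unmatched in M, so the path is augmenting.)
Flipping edges along this path would increase |M| from 2 to 3.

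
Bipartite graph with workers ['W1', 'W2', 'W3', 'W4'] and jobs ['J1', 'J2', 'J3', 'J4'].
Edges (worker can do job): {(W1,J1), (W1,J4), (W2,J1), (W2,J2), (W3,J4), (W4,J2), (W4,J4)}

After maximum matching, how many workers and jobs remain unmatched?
Unmatched: 1 workers, 1 jobs

Maximum matching size: 3
Workers: 4 total, 3 matched, 1 unmatched
Jobs: 4 total, 3 matched, 1 unmatched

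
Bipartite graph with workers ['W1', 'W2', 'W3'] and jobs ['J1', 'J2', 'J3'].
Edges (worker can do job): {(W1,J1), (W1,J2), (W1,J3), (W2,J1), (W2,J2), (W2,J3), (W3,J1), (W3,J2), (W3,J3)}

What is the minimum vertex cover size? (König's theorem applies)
Minimum vertex cover size = 3

By König's theorem: in bipartite graphs,
min vertex cover = max matching = 3

Maximum matching has size 3, so minimum vertex cover also has size 3.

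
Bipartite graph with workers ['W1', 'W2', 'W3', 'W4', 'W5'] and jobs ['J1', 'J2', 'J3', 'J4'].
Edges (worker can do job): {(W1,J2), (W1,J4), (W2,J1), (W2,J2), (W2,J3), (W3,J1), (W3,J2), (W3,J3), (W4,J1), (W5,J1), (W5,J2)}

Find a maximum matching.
Matching: {(W1,J4), (W2,J2), (W3,J3), (W5,J1)}

Maximum matching (size 4):
  W1 → J4
  W2 → J2
  W3 → J3
  W5 → J1

Each worker is assigned to at most one job, and each job to at most one worker.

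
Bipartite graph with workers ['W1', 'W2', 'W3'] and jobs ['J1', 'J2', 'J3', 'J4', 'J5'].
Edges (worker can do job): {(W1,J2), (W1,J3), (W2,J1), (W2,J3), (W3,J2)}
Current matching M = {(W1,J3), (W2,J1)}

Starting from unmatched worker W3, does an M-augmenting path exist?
Yes: W3 → J2

An M-augmenting path alternates non-matching / matching edges, starting and ending at unmatched vertices.
Path: W3 → J2
(J2 is unmatched in M, so the path is augmenting.)
Flipping edges along this path would increase |M| from 2 to 3.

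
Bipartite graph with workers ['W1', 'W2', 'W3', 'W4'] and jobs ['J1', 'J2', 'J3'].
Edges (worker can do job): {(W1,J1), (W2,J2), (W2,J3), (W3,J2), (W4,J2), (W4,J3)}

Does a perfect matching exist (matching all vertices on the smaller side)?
Yes, perfect matching exists (size 3)

Perfect matching: {(W1,J1), (W3,J2), (W4,J3)}
All 3 vertices on the smaller side are matched.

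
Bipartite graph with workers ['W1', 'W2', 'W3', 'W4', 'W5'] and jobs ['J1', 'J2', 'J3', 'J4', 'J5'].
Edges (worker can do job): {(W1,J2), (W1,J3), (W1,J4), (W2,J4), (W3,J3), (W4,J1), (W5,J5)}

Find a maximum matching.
Matching: {(W1,J2), (W2,J4), (W3,J3), (W4,J1), (W5,J5)}

Maximum matching (size 5):
  W1 → J2
  W2 → J4
  W3 → J3
  W4 → J1
  W5 → J5

Each worker is assigned to at most one job, and each job to at most one worker.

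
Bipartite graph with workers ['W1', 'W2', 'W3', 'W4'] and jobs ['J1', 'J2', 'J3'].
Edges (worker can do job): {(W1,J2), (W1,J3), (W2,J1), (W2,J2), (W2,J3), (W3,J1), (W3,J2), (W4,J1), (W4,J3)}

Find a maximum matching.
Matching: {(W1,J3), (W3,J2), (W4,J1)}

Maximum matching (size 3):
  W1 → J3
  W3 → J2
  W4 → J1

Each worker is assigned to at most one job, and each job to at most one worker.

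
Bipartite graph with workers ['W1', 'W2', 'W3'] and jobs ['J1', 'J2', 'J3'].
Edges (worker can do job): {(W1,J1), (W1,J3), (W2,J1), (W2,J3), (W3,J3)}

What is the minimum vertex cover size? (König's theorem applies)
Minimum vertex cover size = 2

By König's theorem: in bipartite graphs,
min vertex cover = max matching = 2

Maximum matching has size 2, so minimum vertex cover also has size 2.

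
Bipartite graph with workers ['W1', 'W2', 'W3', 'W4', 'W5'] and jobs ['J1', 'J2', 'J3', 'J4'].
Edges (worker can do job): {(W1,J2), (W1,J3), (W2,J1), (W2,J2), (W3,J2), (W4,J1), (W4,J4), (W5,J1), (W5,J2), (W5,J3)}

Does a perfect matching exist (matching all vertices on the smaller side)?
Yes, perfect matching exists (size 4)

Perfect matching: {(W1,J3), (W3,J2), (W4,J4), (W5,J1)}
All 4 vertices on the smaller side are matched.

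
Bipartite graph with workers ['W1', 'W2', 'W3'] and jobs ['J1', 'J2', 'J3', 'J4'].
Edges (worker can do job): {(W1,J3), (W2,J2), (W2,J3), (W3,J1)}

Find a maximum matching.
Matching: {(W1,J3), (W2,J2), (W3,J1)}

Maximum matching (size 3):
  W1 → J3
  W2 → J2
  W3 → J1

Each worker is assigned to at most one job, and each job to at most one worker.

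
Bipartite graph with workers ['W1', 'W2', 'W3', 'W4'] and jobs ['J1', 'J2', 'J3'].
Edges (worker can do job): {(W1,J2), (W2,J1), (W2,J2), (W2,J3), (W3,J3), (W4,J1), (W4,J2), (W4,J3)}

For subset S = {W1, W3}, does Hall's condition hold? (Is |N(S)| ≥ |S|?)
Yes: |N(S)| = 2, |S| = 2

Subset S = {W1, W3}
Neighbors N(S) = {J2, J3}

|N(S)| = 2, |S| = 2
Hall's condition: |N(S)| ≥ |S| is satisfied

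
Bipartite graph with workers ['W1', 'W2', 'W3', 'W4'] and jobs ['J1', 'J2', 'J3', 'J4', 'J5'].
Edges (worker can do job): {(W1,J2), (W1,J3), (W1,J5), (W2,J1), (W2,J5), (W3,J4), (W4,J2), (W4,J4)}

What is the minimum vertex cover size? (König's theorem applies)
Minimum vertex cover size = 4

By König's theorem: in bipartite graphs,
min vertex cover = max matching = 4

Maximum matching has size 4, so minimum vertex cover also has size 4.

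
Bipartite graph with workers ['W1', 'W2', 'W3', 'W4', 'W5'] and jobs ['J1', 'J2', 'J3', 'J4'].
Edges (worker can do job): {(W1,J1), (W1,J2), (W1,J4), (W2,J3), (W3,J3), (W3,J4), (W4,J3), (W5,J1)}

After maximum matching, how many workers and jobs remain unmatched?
Unmatched: 1 workers, 0 jobs

Maximum matching size: 4
Workers: 5 total, 4 matched, 1 unmatched
Jobs: 4 total, 4 matched, 0 unmatched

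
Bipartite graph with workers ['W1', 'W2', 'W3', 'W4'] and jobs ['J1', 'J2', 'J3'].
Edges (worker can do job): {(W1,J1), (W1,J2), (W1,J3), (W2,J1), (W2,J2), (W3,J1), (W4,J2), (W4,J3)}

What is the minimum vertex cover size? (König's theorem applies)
Minimum vertex cover size = 3

By König's theorem: in bipartite graphs,
min vertex cover = max matching = 3

Maximum matching has size 3, so minimum vertex cover also has size 3.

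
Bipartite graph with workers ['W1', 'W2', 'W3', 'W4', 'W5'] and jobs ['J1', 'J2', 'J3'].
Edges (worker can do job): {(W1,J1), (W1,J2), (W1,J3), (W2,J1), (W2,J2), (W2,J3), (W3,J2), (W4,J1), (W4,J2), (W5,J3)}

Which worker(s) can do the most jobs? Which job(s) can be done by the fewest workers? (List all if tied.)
Most versatile: W1, W2 (3 jobs); Least covered: J1, J3 (3 workers)

Worker degrees (jobs they can do): W1:3, W2:3, W3:1, W4:2, W5:1
Job degrees (workers who can do it): J1:3, J2:4, J3:3

Maximum worker degree is 3, achieved by: W1, W2
Minimum job degree is 3, achieved by: J1, J3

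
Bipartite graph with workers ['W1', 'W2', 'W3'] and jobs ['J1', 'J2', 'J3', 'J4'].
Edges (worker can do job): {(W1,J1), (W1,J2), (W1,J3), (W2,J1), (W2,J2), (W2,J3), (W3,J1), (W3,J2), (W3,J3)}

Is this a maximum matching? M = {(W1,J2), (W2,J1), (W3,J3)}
Yes, size 3 is maximum

Proposed matching has size 3.
Maximum matching size for this graph: 3.

This is a maximum matching.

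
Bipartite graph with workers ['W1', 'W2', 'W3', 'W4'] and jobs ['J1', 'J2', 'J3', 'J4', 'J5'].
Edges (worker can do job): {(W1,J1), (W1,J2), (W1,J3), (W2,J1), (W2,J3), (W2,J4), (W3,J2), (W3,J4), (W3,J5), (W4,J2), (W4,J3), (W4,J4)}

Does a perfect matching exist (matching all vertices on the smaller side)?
Yes, perfect matching exists (size 4)

Perfect matching: {(W1,J3), (W2,J1), (W3,J2), (W4,J4)}
All 4 vertices on the smaller side are matched.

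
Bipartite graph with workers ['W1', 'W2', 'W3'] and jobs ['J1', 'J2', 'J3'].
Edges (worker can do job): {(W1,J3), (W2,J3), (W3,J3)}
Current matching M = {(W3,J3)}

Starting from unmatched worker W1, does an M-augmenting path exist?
No augmenting path from W1

Alternating search from W1 reaches jobs: {J3}.
Every reachable job is already matched in M, and following those matched edges back to workers exposes no further unvisited jobs.
No M-augmenting path from W1 exists.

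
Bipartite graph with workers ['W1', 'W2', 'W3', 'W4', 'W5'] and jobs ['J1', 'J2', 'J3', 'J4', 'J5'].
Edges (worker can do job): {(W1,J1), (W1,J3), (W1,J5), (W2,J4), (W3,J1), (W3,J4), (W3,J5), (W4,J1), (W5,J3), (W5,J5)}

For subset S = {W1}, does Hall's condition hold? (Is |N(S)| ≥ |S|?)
Yes: |N(S)| = 3, |S| = 1

Subset S = {W1}
Neighbors N(S) = {J1, J3, J5}

|N(S)| = 3, |S| = 1
Hall's condition: |N(S)| ≥ |S| is satisfied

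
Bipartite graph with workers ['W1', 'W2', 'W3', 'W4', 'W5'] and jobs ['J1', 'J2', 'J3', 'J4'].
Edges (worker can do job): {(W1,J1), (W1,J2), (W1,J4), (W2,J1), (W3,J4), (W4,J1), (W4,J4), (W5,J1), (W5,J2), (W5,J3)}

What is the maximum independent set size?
Maximum independent set = 5

By König's theorem:
- Min vertex cover = Max matching = 4
- Max independent set = Total vertices - Min vertex cover
- Max independent set = 9 - 4 = 5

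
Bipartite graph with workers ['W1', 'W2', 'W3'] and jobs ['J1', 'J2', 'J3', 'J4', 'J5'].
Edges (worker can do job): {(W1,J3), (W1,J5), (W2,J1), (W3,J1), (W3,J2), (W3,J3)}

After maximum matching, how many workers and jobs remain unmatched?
Unmatched: 0 workers, 2 jobs

Maximum matching size: 3
Workers: 3 total, 3 matched, 0 unmatched
Jobs: 5 total, 3 matched, 2 unmatched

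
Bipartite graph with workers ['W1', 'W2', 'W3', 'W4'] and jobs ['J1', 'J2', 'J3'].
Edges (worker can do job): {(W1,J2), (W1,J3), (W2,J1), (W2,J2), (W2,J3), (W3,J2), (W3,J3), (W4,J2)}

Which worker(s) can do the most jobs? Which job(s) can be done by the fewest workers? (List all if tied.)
Most versatile: W2 (3 jobs); Least covered: J1 (1 workers)

Worker degrees (jobs they can do): W1:2, W2:3, W3:2, W4:1
Job degrees (workers who can do it): J1:1, J2:4, J3:3

Maximum worker degree is 3, achieved by: W2
Minimum job degree is 1, achieved by: J1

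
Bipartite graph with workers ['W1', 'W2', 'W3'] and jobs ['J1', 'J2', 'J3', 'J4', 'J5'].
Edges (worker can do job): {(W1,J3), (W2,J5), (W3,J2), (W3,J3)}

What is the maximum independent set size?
Maximum independent set = 5

By König's theorem:
- Min vertex cover = Max matching = 3
- Max independent set = Total vertices - Min vertex cover
- Max independent set = 8 - 3 = 5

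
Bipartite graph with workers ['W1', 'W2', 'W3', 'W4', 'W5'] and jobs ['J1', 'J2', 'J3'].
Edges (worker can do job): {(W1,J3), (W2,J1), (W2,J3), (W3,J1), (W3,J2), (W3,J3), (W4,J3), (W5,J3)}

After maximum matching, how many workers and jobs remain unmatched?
Unmatched: 2 workers, 0 jobs

Maximum matching size: 3
Workers: 5 total, 3 matched, 2 unmatched
Jobs: 3 total, 3 matched, 0 unmatched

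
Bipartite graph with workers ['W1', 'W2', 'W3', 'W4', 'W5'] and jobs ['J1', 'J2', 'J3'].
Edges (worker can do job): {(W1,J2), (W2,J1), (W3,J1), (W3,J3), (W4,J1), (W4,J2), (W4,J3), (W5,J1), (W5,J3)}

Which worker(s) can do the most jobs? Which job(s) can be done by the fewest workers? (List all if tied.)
Most versatile: W4 (3 jobs); Least covered: J2 (2 workers)

Worker degrees (jobs they can do): W1:1, W2:1, W3:2, W4:3, W5:2
Job degrees (workers who can do it): J1:4, J2:2, J3:3

Maximum worker degree is 3, achieved by: W4
Minimum job degree is 2, achieved by: J2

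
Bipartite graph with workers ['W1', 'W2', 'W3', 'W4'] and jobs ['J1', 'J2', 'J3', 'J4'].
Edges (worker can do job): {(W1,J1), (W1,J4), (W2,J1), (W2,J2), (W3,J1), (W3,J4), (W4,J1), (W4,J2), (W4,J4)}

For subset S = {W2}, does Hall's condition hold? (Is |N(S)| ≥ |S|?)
Yes: |N(S)| = 2, |S| = 1

Subset S = {W2}
Neighbors N(S) = {J1, J2}

|N(S)| = 2, |S| = 1
Hall's condition: |N(S)| ≥ |S| is satisfied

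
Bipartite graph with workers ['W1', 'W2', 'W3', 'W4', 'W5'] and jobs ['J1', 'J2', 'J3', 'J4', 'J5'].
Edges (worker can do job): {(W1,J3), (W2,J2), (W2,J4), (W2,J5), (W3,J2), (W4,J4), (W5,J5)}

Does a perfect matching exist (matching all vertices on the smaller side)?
No, maximum matching has size 4 < 5

Maximum matching has size 4, need 5 for perfect matching.
Unmatched workers: ['W2']
Unmatched jobs: ['J1']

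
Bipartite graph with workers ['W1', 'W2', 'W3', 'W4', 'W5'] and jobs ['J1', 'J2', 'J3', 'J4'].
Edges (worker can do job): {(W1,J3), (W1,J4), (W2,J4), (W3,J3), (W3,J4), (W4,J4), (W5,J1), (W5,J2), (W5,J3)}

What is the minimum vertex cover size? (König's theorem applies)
Minimum vertex cover size = 3

By König's theorem: in bipartite graphs,
min vertex cover = max matching = 3

Maximum matching has size 3, so minimum vertex cover also has size 3.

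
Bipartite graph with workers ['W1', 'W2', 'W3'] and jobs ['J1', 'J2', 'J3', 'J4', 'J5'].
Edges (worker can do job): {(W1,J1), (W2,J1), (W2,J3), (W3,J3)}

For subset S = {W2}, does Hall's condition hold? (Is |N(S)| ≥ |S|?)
Yes: |N(S)| = 2, |S| = 1

Subset S = {W2}
Neighbors N(S) = {J1, J3}

|N(S)| = 2, |S| = 1
Hall's condition: |N(S)| ≥ |S| is satisfied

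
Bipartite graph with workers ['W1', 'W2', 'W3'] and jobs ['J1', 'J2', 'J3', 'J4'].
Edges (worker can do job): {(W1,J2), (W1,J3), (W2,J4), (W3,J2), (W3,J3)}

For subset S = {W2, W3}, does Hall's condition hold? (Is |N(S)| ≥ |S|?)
Yes: |N(S)| = 3, |S| = 2

Subset S = {W2, W3}
Neighbors N(S) = {J2, J3, J4}

|N(S)| = 3, |S| = 2
Hall's condition: |N(S)| ≥ |S| is satisfied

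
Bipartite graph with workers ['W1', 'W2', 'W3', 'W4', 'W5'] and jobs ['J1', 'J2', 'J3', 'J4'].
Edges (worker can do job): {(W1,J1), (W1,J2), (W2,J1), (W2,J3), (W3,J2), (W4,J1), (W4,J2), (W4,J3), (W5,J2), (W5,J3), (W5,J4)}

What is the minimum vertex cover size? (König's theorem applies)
Minimum vertex cover size = 4

By König's theorem: in bipartite graphs,
min vertex cover = max matching = 4

Maximum matching has size 4, so minimum vertex cover also has size 4.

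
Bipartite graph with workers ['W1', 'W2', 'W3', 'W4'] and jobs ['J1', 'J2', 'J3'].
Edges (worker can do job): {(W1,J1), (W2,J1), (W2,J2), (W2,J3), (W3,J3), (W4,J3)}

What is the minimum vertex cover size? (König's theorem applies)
Minimum vertex cover size = 3

By König's theorem: in bipartite graphs,
min vertex cover = max matching = 3

Maximum matching has size 3, so minimum vertex cover also has size 3.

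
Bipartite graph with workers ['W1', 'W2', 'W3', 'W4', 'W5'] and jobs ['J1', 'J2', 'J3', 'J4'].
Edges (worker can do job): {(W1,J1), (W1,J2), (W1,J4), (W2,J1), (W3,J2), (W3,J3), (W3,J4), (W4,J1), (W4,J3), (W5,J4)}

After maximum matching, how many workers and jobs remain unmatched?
Unmatched: 1 workers, 0 jobs

Maximum matching size: 4
Workers: 5 total, 4 matched, 1 unmatched
Jobs: 4 total, 4 matched, 0 unmatched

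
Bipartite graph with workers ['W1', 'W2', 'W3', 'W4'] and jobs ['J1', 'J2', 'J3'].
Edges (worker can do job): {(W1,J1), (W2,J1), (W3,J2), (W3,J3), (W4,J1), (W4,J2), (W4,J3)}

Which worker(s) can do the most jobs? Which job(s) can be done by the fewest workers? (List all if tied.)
Most versatile: W4 (3 jobs); Least covered: J2, J3 (2 workers)

Worker degrees (jobs they can do): W1:1, W2:1, W3:2, W4:3
Job degrees (workers who can do it): J1:3, J2:2, J3:2

Maximum worker degree is 3, achieved by: W4
Minimum job degree is 2, achieved by: J2, J3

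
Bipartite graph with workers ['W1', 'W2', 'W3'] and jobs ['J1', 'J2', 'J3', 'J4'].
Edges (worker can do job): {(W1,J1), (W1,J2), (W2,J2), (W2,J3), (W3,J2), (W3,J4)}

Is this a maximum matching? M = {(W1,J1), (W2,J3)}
No, size 2 is not maximum

Proposed matching has size 2.
Maximum matching size for this graph: 3.

This is NOT maximum - can be improved to size 3.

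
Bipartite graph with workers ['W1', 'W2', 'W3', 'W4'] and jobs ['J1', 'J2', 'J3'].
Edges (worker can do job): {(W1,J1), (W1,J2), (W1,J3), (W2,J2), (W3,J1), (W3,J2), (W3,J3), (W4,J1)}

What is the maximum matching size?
Maximum matching size = 3

Maximum matching: {(W1,J2), (W3,J3), (W4,J1)}
Size: 3

This assigns 3 workers to 3 distinct jobs.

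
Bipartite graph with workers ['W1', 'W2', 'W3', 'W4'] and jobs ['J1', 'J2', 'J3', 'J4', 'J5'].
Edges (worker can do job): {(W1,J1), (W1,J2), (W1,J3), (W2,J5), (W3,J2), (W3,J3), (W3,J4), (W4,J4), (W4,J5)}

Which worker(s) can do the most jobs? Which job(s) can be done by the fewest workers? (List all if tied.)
Most versatile: W1, W3 (3 jobs); Least covered: J1 (1 workers)

Worker degrees (jobs they can do): W1:3, W2:1, W3:3, W4:2
Job degrees (workers who can do it): J1:1, J2:2, J3:2, J4:2, J5:2

Maximum worker degree is 3, achieved by: W1, W3
Minimum job degree is 1, achieved by: J1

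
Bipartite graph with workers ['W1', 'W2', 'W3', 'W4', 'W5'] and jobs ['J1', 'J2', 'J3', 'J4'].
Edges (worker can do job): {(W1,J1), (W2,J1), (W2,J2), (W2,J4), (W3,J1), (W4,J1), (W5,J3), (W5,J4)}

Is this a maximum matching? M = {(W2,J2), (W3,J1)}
No, size 2 is not maximum

Proposed matching has size 2.
Maximum matching size for this graph: 3.

This is NOT maximum - can be improved to size 3.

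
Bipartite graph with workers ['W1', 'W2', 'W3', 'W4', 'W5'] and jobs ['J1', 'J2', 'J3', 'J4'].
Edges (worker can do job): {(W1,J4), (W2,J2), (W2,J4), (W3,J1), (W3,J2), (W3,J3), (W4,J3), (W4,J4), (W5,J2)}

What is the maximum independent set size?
Maximum independent set = 5

By König's theorem:
- Min vertex cover = Max matching = 4
- Max independent set = Total vertices - Min vertex cover
- Max independent set = 9 - 4 = 5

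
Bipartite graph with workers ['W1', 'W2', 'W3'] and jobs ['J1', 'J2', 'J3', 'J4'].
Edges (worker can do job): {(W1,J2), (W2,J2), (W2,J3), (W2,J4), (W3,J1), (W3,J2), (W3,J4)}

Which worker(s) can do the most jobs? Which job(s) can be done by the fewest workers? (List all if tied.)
Most versatile: W2, W3 (3 jobs); Least covered: J1, J3 (1 workers)

Worker degrees (jobs they can do): W1:1, W2:3, W3:3
Job degrees (workers who can do it): J1:1, J2:3, J3:1, J4:2

Maximum worker degree is 3, achieved by: W2, W3
Minimum job degree is 1, achieved by: J1, J3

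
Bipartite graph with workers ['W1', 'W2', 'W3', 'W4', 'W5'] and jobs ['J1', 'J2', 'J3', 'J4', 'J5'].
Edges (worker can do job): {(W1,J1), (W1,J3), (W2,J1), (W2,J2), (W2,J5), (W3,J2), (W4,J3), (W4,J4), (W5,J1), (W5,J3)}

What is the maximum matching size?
Maximum matching size = 5

Maximum matching: {(W1,J3), (W2,J5), (W3,J2), (W4,J4), (W5,J1)}
Size: 5

This assigns 5 workers to 5 distinct jobs.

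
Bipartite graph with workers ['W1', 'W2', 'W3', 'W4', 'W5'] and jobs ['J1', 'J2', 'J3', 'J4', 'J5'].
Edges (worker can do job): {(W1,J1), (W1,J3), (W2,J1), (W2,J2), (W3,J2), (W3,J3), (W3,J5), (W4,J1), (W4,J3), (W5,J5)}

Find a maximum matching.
Matching: {(W2,J2), (W3,J3), (W4,J1), (W5,J5)}

Maximum matching (size 4):
  W2 → J2
  W3 → J3
  W4 → J1
  W5 → J5

Each worker is assigned to at most one job, and each job to at most one worker.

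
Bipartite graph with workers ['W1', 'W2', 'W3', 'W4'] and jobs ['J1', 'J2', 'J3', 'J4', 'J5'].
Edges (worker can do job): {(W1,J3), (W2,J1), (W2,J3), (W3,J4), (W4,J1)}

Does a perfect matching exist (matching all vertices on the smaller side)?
No, maximum matching has size 3 < 4

Maximum matching has size 3, need 4 for perfect matching.
Unmatched workers: ['W2']
Unmatched jobs: ['J5', 'J2']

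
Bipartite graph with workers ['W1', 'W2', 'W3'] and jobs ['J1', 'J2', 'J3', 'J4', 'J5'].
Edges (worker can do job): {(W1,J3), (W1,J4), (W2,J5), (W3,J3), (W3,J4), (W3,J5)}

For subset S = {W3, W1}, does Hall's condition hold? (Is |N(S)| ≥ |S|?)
Yes: |N(S)| = 3, |S| = 2

Subset S = {W3, W1}
Neighbors N(S) = {J3, J4, J5}

|N(S)| = 3, |S| = 2
Hall's condition: |N(S)| ≥ |S| is satisfied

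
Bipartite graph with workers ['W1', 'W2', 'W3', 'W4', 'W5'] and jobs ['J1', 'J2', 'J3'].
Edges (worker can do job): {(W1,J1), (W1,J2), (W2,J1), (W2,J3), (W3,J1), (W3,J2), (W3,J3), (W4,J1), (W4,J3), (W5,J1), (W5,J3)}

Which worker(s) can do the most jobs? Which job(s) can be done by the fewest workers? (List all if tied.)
Most versatile: W3 (3 jobs); Least covered: J2 (2 workers)

Worker degrees (jobs they can do): W1:2, W2:2, W3:3, W4:2, W5:2
Job degrees (workers who can do it): J1:5, J2:2, J3:4

Maximum worker degree is 3, achieved by: W3
Minimum job degree is 2, achieved by: J2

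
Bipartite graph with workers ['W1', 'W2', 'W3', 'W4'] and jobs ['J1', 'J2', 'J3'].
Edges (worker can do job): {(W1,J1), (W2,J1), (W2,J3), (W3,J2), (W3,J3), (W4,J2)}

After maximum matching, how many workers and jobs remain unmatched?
Unmatched: 1 workers, 0 jobs

Maximum matching size: 3
Workers: 4 total, 3 matched, 1 unmatched
Jobs: 3 total, 3 matched, 0 unmatched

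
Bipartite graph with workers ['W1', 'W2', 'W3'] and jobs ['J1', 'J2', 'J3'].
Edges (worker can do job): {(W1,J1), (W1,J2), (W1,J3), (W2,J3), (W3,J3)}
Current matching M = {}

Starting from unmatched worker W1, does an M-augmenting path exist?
Yes: W1 → J1

An M-augmenting path alternates non-matching / matching edges, starting and ending at unmatched vertices.
Path: W1 → J1
(J1 is unmatched in M, so the path is augmenting.)
Flipping edges along this path would increase |M| from 0 to 1.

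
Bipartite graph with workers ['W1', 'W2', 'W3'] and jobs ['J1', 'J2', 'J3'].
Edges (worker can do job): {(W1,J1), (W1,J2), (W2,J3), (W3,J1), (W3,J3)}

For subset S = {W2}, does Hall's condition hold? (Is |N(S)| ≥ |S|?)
Yes: |N(S)| = 1, |S| = 1

Subset S = {W2}
Neighbors N(S) = {J3}

|N(S)| = 1, |S| = 1
Hall's condition: |N(S)| ≥ |S| is satisfied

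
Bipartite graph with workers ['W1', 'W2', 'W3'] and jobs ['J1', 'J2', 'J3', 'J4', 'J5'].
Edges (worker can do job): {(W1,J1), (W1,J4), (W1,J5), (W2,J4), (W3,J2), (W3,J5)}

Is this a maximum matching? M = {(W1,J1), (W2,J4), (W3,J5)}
Yes, size 3 is maximum

Proposed matching has size 3.
Maximum matching size for this graph: 3.

This is a maximum matching.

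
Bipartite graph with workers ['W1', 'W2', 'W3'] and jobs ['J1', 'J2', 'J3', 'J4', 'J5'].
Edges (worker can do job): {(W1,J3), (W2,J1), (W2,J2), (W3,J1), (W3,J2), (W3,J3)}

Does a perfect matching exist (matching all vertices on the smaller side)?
Yes, perfect matching exists (size 3)

Perfect matching: {(W1,J3), (W2,J1), (W3,J2)}
All 3 vertices on the smaller side are matched.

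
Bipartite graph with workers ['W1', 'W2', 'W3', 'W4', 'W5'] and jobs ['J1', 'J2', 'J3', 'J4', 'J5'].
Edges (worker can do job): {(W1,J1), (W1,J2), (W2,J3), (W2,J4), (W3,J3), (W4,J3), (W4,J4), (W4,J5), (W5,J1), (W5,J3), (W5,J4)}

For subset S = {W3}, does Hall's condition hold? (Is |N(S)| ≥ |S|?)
Yes: |N(S)| = 1, |S| = 1

Subset S = {W3}
Neighbors N(S) = {J3}

|N(S)| = 1, |S| = 1
Hall's condition: |N(S)| ≥ |S| is satisfied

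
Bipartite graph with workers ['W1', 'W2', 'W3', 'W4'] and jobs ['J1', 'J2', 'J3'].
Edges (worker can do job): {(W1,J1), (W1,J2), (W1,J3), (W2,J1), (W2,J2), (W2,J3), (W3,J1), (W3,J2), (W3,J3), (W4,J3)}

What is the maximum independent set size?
Maximum independent set = 4

By König's theorem:
- Min vertex cover = Max matching = 3
- Max independent set = Total vertices - Min vertex cover
- Max independent set = 7 - 3 = 4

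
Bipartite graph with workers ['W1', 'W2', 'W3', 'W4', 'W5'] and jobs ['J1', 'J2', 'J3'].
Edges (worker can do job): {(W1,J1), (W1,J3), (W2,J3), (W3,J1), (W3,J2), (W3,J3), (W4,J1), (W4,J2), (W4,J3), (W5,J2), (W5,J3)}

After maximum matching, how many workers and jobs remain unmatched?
Unmatched: 2 workers, 0 jobs

Maximum matching size: 3
Workers: 5 total, 3 matched, 2 unmatched
Jobs: 3 total, 3 matched, 0 unmatched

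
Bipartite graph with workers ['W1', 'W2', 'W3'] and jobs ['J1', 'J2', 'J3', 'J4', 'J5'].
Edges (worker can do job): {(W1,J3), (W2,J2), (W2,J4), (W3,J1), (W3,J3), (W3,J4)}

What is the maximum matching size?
Maximum matching size = 3

Maximum matching: {(W1,J3), (W2,J2), (W3,J4)}
Size: 3

This assigns 3 workers to 3 distinct jobs.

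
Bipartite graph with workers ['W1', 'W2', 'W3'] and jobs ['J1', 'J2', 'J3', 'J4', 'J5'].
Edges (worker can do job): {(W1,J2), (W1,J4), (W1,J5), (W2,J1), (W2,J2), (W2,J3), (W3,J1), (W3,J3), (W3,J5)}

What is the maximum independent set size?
Maximum independent set = 5

By König's theorem:
- Min vertex cover = Max matching = 3
- Max independent set = Total vertices - Min vertex cover
- Max independent set = 8 - 3 = 5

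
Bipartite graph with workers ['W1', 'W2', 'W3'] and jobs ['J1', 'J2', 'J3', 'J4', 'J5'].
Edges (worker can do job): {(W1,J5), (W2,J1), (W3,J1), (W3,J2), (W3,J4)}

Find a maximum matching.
Matching: {(W1,J5), (W2,J1), (W3,J2)}

Maximum matching (size 3):
  W1 → J5
  W2 → J1
  W3 → J2

Each worker is assigned to at most one job, and each job to at most one worker.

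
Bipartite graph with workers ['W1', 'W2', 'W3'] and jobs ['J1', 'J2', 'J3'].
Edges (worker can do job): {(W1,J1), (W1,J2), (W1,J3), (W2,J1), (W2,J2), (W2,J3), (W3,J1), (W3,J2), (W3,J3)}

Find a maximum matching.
Matching: {(W1,J2), (W2,J3), (W3,J1)}

Maximum matching (size 3):
  W1 → J2
  W2 → J3
  W3 → J1

Each worker is assigned to at most one job, and each job to at most one worker.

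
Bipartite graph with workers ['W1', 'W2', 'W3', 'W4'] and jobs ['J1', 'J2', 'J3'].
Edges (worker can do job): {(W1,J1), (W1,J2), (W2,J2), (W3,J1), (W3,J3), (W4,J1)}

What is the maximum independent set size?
Maximum independent set = 4

By König's theorem:
- Min vertex cover = Max matching = 3
- Max independent set = Total vertices - Min vertex cover
- Max independent set = 7 - 3 = 4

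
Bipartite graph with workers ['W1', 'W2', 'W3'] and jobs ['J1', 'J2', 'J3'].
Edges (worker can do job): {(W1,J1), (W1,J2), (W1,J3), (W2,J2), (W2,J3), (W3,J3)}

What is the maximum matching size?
Maximum matching size = 3

Maximum matching: {(W1,J1), (W2,J2), (W3,J3)}
Size: 3

This assigns 3 workers to 3 distinct jobs.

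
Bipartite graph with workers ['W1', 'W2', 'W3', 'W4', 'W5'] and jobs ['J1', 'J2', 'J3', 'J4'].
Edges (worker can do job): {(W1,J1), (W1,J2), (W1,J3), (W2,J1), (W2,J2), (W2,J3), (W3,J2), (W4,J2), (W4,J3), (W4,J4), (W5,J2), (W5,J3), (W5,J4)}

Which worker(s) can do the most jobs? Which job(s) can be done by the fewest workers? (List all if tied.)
Most versatile: W1, W2, W4, W5 (3 jobs); Least covered: J1, J4 (2 workers)

Worker degrees (jobs they can do): W1:3, W2:3, W3:1, W4:3, W5:3
Job degrees (workers who can do it): J1:2, J2:5, J3:4, J4:2

Maximum worker degree is 3, achieved by: W1, W2, W4, W5
Minimum job degree is 2, achieved by: J1, J4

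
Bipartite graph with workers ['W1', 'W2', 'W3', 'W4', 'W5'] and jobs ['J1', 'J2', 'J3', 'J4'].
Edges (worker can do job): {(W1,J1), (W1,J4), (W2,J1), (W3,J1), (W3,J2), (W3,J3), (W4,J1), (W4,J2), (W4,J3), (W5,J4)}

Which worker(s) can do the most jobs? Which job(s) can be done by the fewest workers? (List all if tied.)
Most versatile: W3, W4 (3 jobs); Least covered: J2, J3, J4 (2 workers)

Worker degrees (jobs they can do): W1:2, W2:1, W3:3, W4:3, W5:1
Job degrees (workers who can do it): J1:4, J2:2, J3:2, J4:2

Maximum worker degree is 3, achieved by: W3, W4
Minimum job degree is 2, achieved by: J2, J3, J4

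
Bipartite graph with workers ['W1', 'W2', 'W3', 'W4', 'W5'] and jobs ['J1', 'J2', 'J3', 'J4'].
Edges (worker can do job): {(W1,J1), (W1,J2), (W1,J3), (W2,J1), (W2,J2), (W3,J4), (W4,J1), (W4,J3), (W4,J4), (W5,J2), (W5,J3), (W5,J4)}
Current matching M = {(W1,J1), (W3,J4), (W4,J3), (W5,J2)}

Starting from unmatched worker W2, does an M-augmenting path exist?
No augmenting path from W2

Alternating search from W2 reaches jobs: {J1, J2, J3, J4}.
Every reachable job is already matched in M, and following those matched edges back to workers exposes no further unvisited jobs.
No M-augmenting path from W2 exists.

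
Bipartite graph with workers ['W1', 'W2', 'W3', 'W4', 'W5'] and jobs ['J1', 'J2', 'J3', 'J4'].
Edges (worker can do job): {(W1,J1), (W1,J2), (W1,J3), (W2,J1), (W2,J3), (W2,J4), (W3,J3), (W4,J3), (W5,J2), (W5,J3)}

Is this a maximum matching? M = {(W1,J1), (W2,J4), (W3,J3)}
No, size 3 is not maximum

Proposed matching has size 3.
Maximum matching size for this graph: 4.

This is NOT maximum - can be improved to size 4.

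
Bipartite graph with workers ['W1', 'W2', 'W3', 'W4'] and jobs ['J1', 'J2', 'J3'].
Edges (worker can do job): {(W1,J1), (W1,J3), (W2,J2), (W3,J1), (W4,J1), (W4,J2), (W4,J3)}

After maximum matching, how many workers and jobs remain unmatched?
Unmatched: 1 workers, 0 jobs

Maximum matching size: 3
Workers: 4 total, 3 matched, 1 unmatched
Jobs: 3 total, 3 matched, 0 unmatched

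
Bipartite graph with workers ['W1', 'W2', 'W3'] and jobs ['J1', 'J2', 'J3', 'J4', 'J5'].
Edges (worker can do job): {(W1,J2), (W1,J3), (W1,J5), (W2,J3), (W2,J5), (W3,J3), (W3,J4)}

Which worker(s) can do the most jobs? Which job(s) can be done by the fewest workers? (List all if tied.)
Most versatile: W1 (3 jobs); Least covered: J1 (0 workers)

Worker degrees (jobs they can do): W1:3, W2:2, W3:2
Job degrees (workers who can do it): J1:0, J2:1, J3:3, J4:1, J5:2

Maximum worker degree is 3, achieved by: W1
Minimum job degree is 0, achieved by: J1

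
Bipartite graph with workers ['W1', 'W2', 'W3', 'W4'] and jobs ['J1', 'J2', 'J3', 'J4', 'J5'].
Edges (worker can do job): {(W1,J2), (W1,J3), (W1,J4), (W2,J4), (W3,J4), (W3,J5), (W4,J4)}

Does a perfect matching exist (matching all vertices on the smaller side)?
No, maximum matching has size 3 < 4

Maximum matching has size 3, need 4 for perfect matching.
Unmatched workers: ['W2']
Unmatched jobs: ['J3', 'J1']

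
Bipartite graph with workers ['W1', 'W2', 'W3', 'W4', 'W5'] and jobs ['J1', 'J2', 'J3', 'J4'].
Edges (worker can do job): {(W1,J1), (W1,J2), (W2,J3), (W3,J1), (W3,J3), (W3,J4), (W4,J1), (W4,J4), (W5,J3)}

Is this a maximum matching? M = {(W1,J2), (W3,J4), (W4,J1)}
No, size 3 is not maximum

Proposed matching has size 3.
Maximum matching size for this graph: 4.

This is NOT maximum - can be improved to size 4.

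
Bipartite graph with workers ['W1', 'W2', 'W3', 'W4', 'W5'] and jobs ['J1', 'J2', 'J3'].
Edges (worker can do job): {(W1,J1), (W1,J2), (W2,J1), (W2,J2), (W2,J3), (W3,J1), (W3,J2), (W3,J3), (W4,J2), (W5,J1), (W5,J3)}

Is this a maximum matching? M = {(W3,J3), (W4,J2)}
No, size 2 is not maximum

Proposed matching has size 2.
Maximum matching size for this graph: 3.

This is NOT maximum - can be improved to size 3.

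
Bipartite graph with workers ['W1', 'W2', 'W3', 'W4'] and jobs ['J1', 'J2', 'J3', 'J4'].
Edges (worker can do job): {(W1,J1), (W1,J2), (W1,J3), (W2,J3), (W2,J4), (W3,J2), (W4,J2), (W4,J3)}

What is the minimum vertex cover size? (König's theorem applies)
Minimum vertex cover size = 4

By König's theorem: in bipartite graphs,
min vertex cover = max matching = 4

Maximum matching has size 4, so minimum vertex cover also has size 4.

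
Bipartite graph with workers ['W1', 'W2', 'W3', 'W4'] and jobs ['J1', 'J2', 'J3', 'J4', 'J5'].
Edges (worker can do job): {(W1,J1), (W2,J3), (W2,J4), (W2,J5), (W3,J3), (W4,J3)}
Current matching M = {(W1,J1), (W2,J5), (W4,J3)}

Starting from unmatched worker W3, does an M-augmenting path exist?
No augmenting path from W3

Alternating search from W3 reaches jobs: {J3}.
Every reachable job is already matched in M, and following those matched edges back to workers exposes no further unvisited jobs.
No M-augmenting path from W3 exists.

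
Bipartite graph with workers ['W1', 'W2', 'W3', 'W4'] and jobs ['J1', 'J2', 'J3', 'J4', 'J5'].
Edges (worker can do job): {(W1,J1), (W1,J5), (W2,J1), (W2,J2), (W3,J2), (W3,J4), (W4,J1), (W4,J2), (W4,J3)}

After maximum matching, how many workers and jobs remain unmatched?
Unmatched: 0 workers, 1 jobs

Maximum matching size: 4
Workers: 4 total, 4 matched, 0 unmatched
Jobs: 5 total, 4 matched, 1 unmatched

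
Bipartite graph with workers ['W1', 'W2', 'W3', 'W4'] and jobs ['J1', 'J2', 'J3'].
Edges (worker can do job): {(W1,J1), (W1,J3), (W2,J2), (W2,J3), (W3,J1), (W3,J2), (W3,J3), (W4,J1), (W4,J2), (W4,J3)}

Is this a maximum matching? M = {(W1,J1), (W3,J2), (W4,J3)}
Yes, size 3 is maximum

Proposed matching has size 3.
Maximum matching size for this graph: 3.

This is a maximum matching.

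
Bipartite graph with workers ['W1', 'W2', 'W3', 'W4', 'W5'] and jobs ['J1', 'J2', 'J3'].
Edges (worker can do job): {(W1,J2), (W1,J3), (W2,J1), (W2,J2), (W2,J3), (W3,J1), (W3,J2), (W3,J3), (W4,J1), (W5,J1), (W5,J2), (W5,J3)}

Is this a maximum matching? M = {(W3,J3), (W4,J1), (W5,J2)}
Yes, size 3 is maximum

Proposed matching has size 3.
Maximum matching size for this graph: 3.

This is a maximum matching.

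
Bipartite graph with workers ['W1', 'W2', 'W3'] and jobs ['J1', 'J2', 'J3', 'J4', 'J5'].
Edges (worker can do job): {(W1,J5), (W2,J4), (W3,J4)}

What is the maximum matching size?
Maximum matching size = 2

Maximum matching: {(W1,J5), (W3,J4)}
Size: 2

This assigns 2 workers to 2 distinct jobs.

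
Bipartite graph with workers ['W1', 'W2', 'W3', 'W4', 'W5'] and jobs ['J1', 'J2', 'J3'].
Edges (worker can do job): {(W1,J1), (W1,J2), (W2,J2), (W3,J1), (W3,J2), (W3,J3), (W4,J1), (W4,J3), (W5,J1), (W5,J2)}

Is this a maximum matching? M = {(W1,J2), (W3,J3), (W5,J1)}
Yes, size 3 is maximum

Proposed matching has size 3.
Maximum matching size for this graph: 3.

This is a maximum matching.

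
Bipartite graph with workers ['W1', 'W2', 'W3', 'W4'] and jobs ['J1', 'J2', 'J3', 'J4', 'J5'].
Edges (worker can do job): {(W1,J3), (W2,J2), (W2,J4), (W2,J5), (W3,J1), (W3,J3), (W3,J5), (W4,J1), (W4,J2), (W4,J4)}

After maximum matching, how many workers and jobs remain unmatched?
Unmatched: 0 workers, 1 jobs

Maximum matching size: 4
Workers: 4 total, 4 matched, 0 unmatched
Jobs: 5 total, 4 matched, 1 unmatched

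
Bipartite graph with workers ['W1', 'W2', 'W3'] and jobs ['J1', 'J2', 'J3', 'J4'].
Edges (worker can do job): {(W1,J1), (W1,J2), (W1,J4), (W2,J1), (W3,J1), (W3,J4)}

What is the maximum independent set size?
Maximum independent set = 4

By König's theorem:
- Min vertex cover = Max matching = 3
- Max independent set = Total vertices - Min vertex cover
- Max independent set = 7 - 3 = 4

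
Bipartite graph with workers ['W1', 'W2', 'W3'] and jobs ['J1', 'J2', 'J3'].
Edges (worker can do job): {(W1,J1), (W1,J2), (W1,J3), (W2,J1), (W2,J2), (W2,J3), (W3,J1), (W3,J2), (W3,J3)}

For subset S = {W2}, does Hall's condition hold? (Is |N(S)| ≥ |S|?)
Yes: |N(S)| = 3, |S| = 1

Subset S = {W2}
Neighbors N(S) = {J1, J2, J3}

|N(S)| = 3, |S| = 1
Hall's condition: |N(S)| ≥ |S| is satisfied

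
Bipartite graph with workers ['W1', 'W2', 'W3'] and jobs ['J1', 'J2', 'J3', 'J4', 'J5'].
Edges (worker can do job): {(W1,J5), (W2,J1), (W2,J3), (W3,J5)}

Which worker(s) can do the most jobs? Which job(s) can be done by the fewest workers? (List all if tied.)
Most versatile: W2 (2 jobs); Least covered: J2, J4 (0 workers)

Worker degrees (jobs they can do): W1:1, W2:2, W3:1
Job degrees (workers who can do it): J1:1, J2:0, J3:1, J4:0, J5:2

Maximum worker degree is 2, achieved by: W2
Minimum job degree is 0, achieved by: J2, J4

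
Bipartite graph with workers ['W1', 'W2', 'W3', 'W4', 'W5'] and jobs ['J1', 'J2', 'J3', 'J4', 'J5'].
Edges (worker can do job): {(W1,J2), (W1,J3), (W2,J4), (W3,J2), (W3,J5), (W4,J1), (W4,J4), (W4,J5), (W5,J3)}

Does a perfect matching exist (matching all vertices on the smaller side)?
Yes, perfect matching exists (size 5)

Perfect matching: {(W1,J2), (W2,J4), (W3,J5), (W4,J1), (W5,J3)}
All 5 vertices on the smaller side are matched.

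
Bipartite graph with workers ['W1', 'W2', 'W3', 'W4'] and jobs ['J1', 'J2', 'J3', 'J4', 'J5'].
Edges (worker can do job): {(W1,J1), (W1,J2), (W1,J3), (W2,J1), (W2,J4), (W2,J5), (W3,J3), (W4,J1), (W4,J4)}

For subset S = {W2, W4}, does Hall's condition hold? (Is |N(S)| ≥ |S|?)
Yes: |N(S)| = 3, |S| = 2

Subset S = {W2, W4}
Neighbors N(S) = {J1, J4, J5}

|N(S)| = 3, |S| = 2
Hall's condition: |N(S)| ≥ |S| is satisfied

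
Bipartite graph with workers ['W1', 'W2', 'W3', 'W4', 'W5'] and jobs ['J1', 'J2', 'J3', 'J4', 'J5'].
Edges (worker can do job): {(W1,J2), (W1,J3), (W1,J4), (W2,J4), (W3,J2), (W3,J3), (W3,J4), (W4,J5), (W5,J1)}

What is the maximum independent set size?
Maximum independent set = 5

By König's theorem:
- Min vertex cover = Max matching = 5
- Max independent set = Total vertices - Min vertex cover
- Max independent set = 10 - 5 = 5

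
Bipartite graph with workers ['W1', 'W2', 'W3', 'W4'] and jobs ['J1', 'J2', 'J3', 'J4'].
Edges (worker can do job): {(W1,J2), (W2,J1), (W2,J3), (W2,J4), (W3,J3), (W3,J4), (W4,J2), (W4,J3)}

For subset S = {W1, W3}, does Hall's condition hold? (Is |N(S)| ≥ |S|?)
Yes: |N(S)| = 3, |S| = 2

Subset S = {W1, W3}
Neighbors N(S) = {J2, J3, J4}

|N(S)| = 3, |S| = 2
Hall's condition: |N(S)| ≥ |S| is satisfied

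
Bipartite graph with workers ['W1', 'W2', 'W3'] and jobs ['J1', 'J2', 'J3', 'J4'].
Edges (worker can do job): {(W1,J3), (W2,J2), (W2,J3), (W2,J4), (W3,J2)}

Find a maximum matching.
Matching: {(W1,J3), (W2,J4), (W3,J2)}

Maximum matching (size 3):
  W1 → J3
  W2 → J4
  W3 → J2

Each worker is assigned to at most one job, and each job to at most one worker.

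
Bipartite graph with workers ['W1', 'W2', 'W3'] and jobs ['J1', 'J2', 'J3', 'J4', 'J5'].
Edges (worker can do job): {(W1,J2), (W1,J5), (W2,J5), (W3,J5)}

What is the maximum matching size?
Maximum matching size = 2

Maximum matching: {(W1,J2), (W3,J5)}
Size: 2

This assigns 2 workers to 2 distinct jobs.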